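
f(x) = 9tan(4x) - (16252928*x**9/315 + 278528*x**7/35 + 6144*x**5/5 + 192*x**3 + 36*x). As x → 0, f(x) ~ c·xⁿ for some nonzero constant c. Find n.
11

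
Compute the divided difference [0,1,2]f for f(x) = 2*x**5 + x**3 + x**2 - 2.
34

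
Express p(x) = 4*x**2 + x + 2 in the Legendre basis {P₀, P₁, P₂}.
(10/3)P₀ + P₁ + (8/3)P₂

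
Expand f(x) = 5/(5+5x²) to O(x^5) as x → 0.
1 - x**2 + x**4 + O(x**5)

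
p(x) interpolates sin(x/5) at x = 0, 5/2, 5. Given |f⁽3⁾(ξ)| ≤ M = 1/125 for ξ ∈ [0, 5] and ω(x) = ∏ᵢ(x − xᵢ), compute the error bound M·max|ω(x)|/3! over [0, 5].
sqrt(3)/216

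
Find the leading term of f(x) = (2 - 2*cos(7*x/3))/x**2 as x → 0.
49/9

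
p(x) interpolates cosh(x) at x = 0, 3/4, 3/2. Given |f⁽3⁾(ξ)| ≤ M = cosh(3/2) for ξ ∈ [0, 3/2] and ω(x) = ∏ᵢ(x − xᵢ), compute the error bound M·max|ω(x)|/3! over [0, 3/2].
sqrt(3)*cosh(3/2)/64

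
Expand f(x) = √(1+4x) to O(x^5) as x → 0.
1 + 2*x - 2*x**2 + 4*x**3 - 10*x**4 + O(x**5)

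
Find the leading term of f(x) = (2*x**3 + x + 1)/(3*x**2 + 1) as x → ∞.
2*x/3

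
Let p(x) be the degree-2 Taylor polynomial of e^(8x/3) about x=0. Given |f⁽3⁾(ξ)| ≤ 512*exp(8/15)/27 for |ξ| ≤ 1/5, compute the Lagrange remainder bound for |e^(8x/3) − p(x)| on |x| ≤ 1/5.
256*exp(8/15)/10125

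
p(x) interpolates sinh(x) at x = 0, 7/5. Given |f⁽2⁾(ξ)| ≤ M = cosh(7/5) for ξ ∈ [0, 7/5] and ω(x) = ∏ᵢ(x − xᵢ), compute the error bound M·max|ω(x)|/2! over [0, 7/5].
49*cosh(7/5)/200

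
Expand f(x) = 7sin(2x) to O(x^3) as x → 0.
14*x + O(x**3)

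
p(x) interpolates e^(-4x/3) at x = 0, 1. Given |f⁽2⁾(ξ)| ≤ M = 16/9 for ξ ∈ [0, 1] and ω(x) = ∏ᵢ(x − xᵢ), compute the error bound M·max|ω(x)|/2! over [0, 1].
2/9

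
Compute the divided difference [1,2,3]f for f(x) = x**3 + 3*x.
6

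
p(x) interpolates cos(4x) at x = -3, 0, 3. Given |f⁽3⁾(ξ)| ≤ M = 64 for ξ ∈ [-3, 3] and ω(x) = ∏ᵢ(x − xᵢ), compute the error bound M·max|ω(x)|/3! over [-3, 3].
64*sqrt(3)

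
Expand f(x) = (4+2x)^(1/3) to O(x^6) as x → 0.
2**(2/3) + 2**(2/3)*x/6 - 2**(2/3)*x**2/36 + 5*2**(2/3)*x**3/648 - 5*2**(2/3)*x**4/1944 + 11*2**(2/3)*x**5/11664 + O(x**6)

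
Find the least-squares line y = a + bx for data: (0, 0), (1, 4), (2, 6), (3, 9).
a = 2/5, b = 29/10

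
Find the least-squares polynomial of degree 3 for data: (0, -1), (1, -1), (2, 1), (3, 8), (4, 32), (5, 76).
-15/14 + (211/84)x + (-13/4)x² + (7/6)x³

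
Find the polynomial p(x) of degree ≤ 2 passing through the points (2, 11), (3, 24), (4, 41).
2*x**2 + 3*x - 3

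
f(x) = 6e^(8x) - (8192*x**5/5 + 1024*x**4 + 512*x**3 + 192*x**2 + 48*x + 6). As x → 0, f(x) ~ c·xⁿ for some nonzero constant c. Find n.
6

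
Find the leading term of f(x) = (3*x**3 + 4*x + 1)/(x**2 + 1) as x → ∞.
3*x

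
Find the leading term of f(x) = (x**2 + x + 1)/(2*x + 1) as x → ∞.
x/2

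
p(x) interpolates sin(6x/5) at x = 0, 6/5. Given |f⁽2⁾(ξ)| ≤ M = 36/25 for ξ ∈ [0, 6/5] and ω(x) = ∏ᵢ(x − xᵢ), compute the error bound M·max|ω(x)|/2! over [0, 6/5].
162/625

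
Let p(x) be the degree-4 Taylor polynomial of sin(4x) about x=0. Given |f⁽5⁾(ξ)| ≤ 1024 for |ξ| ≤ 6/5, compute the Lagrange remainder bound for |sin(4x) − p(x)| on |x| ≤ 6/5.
331776/15625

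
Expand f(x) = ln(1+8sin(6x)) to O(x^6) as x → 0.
48*x - 1152*x**2 + 36576*x**3 - 1313280*x**4 + 50297760*x**5 + O(x**6)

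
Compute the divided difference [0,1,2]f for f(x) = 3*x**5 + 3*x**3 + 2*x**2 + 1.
56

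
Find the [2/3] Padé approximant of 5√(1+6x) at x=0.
(315*x**2/4 + 42*x + 5)/(-27*x**3/20 + 81*x**2/20 + 27*x/5 + 1)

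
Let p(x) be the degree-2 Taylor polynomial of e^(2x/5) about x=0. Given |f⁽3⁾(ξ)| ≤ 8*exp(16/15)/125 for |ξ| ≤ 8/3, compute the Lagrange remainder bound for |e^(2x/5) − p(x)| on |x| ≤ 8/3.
2048*exp(16/15)/10125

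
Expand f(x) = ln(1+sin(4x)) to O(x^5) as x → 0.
4*x - 8*x**2 + 32*x**3/3 - 64*x**4/3 + O(x**5)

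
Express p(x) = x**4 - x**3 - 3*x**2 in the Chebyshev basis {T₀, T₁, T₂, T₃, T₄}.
(-9/8)T₀ + (-3/4)T₁ - T₂ + (-1/4)T₃ + (1/8)T₄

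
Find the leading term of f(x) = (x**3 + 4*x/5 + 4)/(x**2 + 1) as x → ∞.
x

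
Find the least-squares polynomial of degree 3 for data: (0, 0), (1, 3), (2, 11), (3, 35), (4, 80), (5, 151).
5/21 + (32/63)x + (8/21)x² + (10/9)x³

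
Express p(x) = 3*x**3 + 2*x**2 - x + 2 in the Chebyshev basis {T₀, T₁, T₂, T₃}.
(3)T₀ + (5/4)T₁ + T₂ + (3/4)T₃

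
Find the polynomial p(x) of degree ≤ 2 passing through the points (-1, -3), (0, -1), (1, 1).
2*x - 1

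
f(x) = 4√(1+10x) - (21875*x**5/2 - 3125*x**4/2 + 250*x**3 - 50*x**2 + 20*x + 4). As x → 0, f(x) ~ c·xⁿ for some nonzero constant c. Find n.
6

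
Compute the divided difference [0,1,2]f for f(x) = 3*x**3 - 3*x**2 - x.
6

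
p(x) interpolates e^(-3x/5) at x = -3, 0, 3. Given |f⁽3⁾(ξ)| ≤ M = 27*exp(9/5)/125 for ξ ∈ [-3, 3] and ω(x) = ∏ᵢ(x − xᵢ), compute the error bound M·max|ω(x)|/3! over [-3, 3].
27*sqrt(3)*exp(9/5)/125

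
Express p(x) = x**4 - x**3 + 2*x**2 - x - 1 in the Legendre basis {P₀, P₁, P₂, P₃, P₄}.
(-2/15)P₀ + (-8/5)P₁ + (40/21)P₂ + (-2/5)P₃ + (8/35)P₄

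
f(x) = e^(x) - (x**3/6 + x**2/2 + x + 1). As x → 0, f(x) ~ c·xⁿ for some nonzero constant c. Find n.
4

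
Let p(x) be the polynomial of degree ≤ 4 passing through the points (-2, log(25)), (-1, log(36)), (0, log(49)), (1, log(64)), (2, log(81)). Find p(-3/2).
log(72*sqrt(2)*3**(1/32)*5**(35/64)*7**(29/32)/49)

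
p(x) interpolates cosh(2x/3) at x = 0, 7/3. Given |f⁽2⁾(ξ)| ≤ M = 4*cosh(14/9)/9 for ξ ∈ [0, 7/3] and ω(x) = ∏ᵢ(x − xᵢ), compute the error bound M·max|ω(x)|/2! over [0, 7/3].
49*cosh(14/9)/162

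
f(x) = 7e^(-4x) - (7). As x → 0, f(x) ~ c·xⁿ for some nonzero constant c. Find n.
1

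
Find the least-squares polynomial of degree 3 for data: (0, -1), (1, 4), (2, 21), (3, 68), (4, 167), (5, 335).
-1 + (81/14)x + (-111/28)x² + (13/4)x³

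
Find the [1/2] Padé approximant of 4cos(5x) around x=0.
4/(25*x**2/2 + 1)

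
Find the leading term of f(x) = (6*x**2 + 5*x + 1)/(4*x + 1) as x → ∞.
3*x/2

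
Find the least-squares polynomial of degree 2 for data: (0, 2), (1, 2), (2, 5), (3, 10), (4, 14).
57/35 + (12/35)x + (5/7)x²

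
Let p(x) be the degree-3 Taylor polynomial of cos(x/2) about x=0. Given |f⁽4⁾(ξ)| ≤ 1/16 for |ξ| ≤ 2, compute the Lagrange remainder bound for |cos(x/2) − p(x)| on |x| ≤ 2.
1/24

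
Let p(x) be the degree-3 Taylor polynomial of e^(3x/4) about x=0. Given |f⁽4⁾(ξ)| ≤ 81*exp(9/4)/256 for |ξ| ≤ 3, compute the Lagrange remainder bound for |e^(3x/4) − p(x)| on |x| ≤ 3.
2187*exp(9/4)/2048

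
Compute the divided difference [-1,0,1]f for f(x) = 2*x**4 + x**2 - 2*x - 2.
3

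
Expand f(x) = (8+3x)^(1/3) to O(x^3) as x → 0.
2 + x/4 - x**2/32 + O(x**3)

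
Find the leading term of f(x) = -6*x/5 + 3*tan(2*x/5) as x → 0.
8*x**3/125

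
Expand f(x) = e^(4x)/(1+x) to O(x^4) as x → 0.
1 + 3*x + 5*x**2 + 17*x**3/3 + O(x**4)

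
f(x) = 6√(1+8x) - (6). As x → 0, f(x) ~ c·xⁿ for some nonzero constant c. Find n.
1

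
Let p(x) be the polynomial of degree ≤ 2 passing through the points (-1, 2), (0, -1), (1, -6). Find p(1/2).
-13/4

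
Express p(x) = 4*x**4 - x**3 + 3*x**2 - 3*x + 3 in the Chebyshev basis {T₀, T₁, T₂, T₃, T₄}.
(6)T₀ + (-15/4)T₁ + (7/2)T₂ + (-1/4)T₃ + (1/2)T₄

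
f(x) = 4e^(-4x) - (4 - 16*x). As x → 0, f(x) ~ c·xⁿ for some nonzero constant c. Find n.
2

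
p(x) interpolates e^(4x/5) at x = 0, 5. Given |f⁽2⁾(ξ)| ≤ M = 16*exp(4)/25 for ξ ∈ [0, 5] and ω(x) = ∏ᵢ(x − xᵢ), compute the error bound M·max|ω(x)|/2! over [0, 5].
2*exp(4)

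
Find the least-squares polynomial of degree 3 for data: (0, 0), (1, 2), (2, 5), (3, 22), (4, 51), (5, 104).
19/126 + (995/756)x + (-73/63)x² + (109/108)x³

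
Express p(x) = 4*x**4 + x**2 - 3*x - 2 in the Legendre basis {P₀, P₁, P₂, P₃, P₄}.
(-13/15)P₀ + (-3)P₁ + (62/21)P₂ + (32/35)P₄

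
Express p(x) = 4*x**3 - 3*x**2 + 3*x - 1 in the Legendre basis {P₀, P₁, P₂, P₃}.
(-2)P₀ + (27/5)P₁ + (-2)P₂ + (8/5)P₃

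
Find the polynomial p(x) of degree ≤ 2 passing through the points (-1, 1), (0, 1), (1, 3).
x**2 + x + 1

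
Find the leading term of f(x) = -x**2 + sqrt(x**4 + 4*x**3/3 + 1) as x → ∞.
2*x/3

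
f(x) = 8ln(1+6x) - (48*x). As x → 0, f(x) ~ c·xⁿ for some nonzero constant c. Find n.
2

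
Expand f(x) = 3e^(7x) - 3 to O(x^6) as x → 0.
21*x + 147*x**2/2 + 343*x**3/2 + 2401*x**4/8 + 16807*x**5/40 + O(x**6)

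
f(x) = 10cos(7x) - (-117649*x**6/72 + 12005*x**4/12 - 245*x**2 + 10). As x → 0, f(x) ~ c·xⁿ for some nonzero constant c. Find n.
8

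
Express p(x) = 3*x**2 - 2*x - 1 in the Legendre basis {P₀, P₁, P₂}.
(-2)P₁ + (2)P₂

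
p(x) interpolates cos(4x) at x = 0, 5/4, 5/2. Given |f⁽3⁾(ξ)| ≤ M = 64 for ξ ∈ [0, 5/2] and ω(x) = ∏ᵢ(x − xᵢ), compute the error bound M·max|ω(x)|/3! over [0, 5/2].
125*sqrt(3)/27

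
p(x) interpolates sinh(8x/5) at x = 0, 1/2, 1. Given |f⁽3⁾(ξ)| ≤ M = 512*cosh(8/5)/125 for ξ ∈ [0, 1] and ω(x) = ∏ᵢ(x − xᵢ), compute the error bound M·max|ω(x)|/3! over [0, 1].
64*sqrt(3)*cosh(8/5)/3375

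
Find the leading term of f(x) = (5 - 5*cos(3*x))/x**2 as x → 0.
45/2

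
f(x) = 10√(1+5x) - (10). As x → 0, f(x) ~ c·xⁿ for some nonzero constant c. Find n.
1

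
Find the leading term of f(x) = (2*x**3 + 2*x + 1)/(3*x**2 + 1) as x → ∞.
2*x/3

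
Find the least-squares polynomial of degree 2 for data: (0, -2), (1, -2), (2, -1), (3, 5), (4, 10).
-72/35 + (-83/70)x + (15/14)x²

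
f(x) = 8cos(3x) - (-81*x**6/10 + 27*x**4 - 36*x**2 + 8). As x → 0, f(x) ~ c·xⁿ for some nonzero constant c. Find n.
8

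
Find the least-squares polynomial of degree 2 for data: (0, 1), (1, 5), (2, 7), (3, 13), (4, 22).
8/5 + x + x²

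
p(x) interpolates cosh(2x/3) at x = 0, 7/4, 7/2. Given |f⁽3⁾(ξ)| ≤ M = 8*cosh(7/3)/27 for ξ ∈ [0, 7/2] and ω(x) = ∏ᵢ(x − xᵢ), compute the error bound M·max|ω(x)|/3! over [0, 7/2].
343*sqrt(3)*cosh(7/3)/5832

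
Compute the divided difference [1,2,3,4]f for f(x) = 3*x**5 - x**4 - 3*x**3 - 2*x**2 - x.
182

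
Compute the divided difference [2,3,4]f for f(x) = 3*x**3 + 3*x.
27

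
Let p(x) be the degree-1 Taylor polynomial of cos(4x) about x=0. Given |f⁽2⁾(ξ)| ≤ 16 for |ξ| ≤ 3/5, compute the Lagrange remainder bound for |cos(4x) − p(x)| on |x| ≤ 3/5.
72/25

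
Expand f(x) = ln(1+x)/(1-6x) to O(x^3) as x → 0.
x + 11*x**2/2 + O(x**3)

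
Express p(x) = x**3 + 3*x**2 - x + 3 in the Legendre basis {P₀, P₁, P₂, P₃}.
(4)P₀ + (-2/5)P₁ + (2)P₂ + (2/5)P₃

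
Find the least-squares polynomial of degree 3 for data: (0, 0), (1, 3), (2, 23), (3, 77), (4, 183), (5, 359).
-5/126 + (587/756)x + (-71/126)x² + (319/108)x³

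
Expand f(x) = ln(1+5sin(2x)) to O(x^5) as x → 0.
10*x - 50*x**2 + 980*x**3/3 - 7300*x**4/3 + O(x**5)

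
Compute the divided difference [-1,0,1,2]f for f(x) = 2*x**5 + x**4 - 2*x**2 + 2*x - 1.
12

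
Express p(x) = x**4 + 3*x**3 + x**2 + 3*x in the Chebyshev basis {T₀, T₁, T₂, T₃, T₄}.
(7/8)T₀ + (21/4)T₁ + T₂ + (3/4)T₃ + (1/8)T₄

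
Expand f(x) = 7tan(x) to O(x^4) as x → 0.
7*x + 7*x**3/3 + O(x**4)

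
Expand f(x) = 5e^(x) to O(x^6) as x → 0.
5 + 5*x + 5*x**2/2 + 5*x**3/6 + 5*x**4/24 + x**5/24 + O(x**6)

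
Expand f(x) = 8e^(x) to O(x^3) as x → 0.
8 + 8*x + 4*x**2 + O(x**3)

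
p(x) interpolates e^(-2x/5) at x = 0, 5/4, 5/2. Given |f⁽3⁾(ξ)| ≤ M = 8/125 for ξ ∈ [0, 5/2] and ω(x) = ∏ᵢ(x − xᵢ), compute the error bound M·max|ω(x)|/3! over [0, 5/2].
sqrt(3)/216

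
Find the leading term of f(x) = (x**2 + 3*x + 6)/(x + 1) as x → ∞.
x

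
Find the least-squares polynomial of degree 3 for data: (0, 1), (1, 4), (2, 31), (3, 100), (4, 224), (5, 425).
115/126 + (-2323/756)x + (881/252)x² + (76/27)x³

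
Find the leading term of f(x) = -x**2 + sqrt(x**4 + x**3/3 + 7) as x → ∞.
x/6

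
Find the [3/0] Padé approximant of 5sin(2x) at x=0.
-20*x**3/3 + 10*x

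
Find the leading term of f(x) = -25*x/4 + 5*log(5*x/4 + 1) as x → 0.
-125*x**2/32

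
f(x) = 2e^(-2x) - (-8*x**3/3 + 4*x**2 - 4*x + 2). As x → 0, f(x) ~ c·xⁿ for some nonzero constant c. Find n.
4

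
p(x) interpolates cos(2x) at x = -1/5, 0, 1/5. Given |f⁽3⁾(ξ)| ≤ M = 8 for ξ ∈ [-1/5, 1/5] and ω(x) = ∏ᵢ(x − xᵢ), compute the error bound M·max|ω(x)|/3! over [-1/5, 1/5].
8*sqrt(3)/3375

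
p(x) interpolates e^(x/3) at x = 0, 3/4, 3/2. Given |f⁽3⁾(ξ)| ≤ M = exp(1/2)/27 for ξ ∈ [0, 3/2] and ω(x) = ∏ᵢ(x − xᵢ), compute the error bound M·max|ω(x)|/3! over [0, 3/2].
sqrt(3)*exp(1/2)/1728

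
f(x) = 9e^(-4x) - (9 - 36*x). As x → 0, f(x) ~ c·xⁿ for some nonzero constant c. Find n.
2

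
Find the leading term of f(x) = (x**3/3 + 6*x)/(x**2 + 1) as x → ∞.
x/3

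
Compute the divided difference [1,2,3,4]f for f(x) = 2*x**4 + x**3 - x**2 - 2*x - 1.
21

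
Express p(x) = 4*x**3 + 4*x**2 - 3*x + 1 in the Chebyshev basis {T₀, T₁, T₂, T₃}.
(3)T₀ + (2)T₂ + T₃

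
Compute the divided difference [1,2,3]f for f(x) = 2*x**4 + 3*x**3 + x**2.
69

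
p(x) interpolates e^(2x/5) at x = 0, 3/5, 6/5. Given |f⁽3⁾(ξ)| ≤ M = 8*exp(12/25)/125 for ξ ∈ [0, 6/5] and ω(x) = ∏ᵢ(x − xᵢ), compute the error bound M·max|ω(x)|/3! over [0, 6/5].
8*sqrt(3)*exp(12/25)/15625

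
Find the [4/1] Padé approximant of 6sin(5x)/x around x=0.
625*x**4/4 - 125*x**2 + 30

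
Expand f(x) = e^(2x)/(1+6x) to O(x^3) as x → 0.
1 - 4*x + 26*x**2 + O(x**3)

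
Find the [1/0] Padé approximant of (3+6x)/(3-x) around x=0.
7*x/3 + 1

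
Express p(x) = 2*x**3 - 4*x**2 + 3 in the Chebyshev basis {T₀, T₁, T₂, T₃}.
T₀ + (3/2)T₁ + (-2)T₂ + (1/2)T₃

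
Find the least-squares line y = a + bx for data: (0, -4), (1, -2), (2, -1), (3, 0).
a = -37/10, b = 13/10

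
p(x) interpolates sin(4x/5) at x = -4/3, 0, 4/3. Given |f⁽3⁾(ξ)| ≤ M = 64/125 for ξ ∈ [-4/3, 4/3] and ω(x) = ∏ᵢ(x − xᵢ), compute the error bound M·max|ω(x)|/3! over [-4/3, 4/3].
4096*sqrt(3)/91125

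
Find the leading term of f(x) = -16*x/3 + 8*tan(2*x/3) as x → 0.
64*x**3/81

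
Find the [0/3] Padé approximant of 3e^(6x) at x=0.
3/(-36*x**3 + 18*x**2 - 6*x + 1)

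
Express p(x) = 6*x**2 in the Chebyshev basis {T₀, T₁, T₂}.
(3)T₀ + (3)T₂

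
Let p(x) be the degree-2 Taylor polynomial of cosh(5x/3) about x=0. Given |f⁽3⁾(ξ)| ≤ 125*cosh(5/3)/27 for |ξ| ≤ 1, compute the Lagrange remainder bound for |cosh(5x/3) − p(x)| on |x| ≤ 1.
125*cosh(5/3)/162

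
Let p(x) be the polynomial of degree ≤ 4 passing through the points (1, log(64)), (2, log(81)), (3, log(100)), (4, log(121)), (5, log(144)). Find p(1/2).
log(6553600000*11**(3/16)*2**(49/64)*3**(27/64)*5**(29/32)/2122043913)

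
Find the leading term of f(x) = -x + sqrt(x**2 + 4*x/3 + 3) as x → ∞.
2/3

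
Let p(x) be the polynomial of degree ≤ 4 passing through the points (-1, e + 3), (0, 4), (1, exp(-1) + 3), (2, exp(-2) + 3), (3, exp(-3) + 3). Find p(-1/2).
(-70*exp(2) - 5 + 28*e + (35*e + 524)*exp(3))*exp(-3)/128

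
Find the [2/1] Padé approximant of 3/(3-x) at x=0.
1/(1 - x/3)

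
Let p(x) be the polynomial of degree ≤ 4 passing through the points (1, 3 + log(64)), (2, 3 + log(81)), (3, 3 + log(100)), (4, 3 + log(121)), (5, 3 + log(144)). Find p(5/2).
3 + log(30*11**(11/16)*2**(17/64)*3**(59/64)*5**(13/32)/11)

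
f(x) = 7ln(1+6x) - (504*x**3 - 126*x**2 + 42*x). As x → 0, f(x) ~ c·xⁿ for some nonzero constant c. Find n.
4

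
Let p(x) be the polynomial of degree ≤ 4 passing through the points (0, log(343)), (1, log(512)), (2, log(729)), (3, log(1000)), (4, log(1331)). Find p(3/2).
-15*log(10)/32 - 15*log(7)/128 + 9*log(11)/128 + 135*log(2)/32 + 135*log(3)/32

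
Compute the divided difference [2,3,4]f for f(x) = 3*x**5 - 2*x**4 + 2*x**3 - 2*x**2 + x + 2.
761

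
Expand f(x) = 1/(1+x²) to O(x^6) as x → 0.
1 - x**2 + x**4 + O(x**6)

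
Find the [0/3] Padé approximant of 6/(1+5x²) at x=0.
6/(5*x**2 + 1)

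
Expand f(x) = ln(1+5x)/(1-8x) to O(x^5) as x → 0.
5*x + 55*x**2/2 + 785*x**3/3 + 23245*x**4/12 + O(x**5)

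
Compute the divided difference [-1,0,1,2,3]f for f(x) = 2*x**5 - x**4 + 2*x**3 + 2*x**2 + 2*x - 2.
9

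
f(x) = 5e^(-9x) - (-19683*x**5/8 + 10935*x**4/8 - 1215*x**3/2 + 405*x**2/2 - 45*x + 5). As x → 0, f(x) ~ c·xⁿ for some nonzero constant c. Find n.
6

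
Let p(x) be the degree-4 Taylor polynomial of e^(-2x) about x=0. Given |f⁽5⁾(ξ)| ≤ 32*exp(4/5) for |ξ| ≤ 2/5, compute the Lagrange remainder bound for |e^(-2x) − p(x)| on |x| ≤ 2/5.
128*exp(4/5)/46875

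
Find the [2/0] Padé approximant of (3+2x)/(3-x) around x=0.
x**2/3 + x + 1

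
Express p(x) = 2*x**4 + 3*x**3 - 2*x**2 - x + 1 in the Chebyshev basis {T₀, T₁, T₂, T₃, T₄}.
(3/4)T₀ + (5/4)T₁ + (3/4)T₃ + (1/4)T₄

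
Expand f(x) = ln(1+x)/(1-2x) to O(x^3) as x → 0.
x + 3*x**2/2 + O(x**3)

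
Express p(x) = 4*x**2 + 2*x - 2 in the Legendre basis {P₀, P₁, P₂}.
(-2/3)P₀ + (2)P₁ + (8/3)P₂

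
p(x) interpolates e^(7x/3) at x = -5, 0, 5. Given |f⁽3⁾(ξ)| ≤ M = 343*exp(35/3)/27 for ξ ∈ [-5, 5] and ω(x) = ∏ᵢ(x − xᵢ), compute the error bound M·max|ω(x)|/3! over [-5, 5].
42875*sqrt(3)*exp(35/3)/729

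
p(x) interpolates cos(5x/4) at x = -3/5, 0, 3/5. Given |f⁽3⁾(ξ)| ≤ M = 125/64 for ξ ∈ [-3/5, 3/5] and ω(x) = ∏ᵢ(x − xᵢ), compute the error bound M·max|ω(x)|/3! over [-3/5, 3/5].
sqrt(3)/64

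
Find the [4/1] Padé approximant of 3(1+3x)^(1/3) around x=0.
(x**4 - 8*x**3/5 + 18*x**2/5 + 48*x/5 + 3)/(11*x/5 + 1)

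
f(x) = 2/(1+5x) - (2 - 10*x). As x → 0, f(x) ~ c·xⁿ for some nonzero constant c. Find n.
2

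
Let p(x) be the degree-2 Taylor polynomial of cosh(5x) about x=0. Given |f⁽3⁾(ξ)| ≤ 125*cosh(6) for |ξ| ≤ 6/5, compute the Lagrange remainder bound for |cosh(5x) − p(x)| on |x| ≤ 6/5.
36*cosh(6)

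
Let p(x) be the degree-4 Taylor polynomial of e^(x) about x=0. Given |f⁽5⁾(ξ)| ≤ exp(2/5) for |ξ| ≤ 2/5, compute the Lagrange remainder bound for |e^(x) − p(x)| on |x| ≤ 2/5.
4*exp(2/5)/46875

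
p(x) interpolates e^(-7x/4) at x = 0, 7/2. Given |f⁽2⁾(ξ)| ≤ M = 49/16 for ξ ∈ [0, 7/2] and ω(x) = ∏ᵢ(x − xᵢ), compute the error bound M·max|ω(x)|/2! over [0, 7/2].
2401/512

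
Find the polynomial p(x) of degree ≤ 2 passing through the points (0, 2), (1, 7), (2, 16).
2*x**2 + 3*x + 2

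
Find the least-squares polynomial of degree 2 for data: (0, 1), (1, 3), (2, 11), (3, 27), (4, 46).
4/5 + (-3/5)x + (3)x²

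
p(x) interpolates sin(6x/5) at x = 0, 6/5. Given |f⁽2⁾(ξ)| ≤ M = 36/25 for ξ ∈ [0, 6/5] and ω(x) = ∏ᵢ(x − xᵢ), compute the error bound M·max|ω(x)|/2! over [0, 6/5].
162/625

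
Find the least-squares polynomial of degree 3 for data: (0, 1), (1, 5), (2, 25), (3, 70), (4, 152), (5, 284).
107/126 + (877/756)x + (391/252)x² + (103/54)x³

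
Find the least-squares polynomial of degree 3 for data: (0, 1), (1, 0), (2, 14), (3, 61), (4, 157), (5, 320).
64/63 + (-578/189)x + (-8/9)x² + (77/27)x³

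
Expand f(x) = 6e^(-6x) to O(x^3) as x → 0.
6 - 36*x + 108*x**2 + O(x**3)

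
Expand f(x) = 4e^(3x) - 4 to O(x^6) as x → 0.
12*x + 18*x**2 + 18*x**3 + 27*x**4/2 + 81*x**5/10 + O(x**6)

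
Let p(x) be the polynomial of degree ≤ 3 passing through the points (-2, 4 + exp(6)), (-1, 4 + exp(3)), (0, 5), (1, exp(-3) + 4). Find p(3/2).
((-5*exp(6) + 29 + 21*exp(3))*exp(3) + 35)*exp(-3)/16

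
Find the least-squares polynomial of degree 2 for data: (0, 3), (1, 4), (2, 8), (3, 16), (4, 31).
118/35 + (-82/35)x + (16/7)x²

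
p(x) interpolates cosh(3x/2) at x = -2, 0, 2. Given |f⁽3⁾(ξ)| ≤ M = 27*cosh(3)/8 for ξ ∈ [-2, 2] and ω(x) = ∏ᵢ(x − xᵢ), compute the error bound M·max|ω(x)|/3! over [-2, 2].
sqrt(3)*cosh(3)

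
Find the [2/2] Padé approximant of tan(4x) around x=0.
4*x/(1 - 16*x**2/3)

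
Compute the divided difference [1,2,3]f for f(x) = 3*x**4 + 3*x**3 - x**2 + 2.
92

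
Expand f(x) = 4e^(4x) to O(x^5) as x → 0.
4 + 16*x + 32*x**2 + 128*x**3/3 + 128*x**4/3 + O(x**5)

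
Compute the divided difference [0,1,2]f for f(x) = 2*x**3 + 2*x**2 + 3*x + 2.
8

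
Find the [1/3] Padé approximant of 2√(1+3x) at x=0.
(21*x/4 + 2)/(27*x**3/64 - 9*x**2/16 + 9*x/8 + 1)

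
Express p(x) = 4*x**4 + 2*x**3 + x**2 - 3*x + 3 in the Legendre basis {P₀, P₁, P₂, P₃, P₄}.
(62/15)P₀ + (-9/5)P₁ + (62/21)P₂ + (4/5)P₃ + (32/35)P₄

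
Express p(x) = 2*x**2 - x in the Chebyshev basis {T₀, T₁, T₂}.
T₀ - T₁ + T₂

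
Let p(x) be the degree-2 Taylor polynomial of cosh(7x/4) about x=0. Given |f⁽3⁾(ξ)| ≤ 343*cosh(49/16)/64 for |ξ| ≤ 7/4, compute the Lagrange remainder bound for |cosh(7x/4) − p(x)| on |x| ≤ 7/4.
117649*cosh(49/16)/24576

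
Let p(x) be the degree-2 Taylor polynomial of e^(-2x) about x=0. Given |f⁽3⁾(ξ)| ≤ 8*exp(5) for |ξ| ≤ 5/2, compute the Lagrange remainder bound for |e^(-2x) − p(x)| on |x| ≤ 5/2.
125*exp(5)/6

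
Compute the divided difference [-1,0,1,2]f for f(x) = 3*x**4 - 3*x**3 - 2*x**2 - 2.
3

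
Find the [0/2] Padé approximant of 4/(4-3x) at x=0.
1/(1 - 3*x/4)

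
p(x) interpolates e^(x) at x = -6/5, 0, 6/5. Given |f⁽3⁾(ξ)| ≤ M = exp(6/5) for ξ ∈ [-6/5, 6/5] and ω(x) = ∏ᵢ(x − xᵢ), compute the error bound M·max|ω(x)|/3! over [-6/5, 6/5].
8*sqrt(3)*exp(6/5)/125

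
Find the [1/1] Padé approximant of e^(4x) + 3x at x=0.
(41*x/7 + 1)/(1 - 8*x/7)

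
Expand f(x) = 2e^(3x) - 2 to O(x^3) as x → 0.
6*x + 9*x**2 + O(x**3)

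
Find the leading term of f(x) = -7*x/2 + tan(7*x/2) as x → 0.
343*x**3/24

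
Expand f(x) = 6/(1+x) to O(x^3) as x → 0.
6 - 6*x + 6*x**2 + O(x**3)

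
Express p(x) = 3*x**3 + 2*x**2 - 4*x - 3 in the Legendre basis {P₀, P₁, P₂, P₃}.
(-7/3)P₀ + (-11/5)P₁ + (4/3)P₂ + (6/5)P₃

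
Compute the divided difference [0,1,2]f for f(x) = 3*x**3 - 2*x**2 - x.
7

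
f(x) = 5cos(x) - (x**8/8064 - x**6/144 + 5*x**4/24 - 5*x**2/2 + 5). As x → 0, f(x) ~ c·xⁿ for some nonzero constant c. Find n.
10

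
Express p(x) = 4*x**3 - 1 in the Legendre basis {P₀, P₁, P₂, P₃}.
-P₀ + (12/5)P₁ + (8/5)P₃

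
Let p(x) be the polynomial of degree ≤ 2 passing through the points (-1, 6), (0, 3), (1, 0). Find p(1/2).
3/2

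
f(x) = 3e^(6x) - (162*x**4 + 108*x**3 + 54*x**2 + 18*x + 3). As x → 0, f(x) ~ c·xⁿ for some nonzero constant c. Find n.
5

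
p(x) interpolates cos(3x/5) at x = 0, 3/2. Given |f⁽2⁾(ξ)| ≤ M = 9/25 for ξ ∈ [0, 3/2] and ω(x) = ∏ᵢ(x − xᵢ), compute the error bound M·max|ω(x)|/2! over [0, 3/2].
81/800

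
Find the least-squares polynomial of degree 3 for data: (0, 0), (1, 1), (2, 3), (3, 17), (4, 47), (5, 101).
19/126 + (923/756)x + (-263/126)x² + (127/108)x³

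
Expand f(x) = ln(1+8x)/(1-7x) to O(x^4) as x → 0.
8*x + 24*x**2 + 1016*x**3/3 + O(x**4)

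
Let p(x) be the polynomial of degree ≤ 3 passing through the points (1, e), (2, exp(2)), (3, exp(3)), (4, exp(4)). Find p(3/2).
e*(-5*exp(2) + 5 + exp(3) + 15*e)/16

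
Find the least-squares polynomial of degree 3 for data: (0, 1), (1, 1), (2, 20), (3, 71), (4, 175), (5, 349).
17/21 + (-29/18)x + (-10/21)x² + (53/18)x³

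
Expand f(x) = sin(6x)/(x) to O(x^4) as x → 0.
6 - 36*x**2 + O(x**4)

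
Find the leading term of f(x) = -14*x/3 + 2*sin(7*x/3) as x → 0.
-343*x**3/81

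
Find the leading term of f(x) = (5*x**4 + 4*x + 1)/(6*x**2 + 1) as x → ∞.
5*x**2/6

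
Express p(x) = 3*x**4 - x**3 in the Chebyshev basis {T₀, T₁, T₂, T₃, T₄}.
(9/8)T₀ + (-3/4)T₁ + (3/2)T₂ + (-1/4)T₃ + (3/8)T₄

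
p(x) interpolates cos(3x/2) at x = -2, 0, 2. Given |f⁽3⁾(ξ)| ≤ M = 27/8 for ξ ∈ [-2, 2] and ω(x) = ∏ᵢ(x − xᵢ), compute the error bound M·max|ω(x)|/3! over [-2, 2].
sqrt(3)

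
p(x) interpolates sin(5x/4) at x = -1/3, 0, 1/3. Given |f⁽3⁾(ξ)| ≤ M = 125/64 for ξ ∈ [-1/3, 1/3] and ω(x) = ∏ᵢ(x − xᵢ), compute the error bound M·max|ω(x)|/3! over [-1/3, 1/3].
125*sqrt(3)/46656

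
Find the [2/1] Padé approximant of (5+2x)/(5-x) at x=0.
(2*x/5 + 1)/(1 - x/5)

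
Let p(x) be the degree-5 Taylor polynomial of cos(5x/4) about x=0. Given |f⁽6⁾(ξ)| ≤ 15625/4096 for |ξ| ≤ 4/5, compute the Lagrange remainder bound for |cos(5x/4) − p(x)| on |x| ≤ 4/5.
1/720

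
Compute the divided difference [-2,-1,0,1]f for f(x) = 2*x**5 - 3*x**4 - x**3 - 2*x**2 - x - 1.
15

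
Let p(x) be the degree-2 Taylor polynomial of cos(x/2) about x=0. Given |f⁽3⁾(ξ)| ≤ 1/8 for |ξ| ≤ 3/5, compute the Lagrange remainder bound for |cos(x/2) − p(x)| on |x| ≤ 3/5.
9/2000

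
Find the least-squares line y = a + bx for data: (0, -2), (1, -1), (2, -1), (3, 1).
a = -21/10, b = 9/10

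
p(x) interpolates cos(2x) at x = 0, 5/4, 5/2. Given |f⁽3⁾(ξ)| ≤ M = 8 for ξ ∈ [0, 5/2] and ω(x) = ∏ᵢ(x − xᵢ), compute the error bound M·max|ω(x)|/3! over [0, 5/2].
125*sqrt(3)/216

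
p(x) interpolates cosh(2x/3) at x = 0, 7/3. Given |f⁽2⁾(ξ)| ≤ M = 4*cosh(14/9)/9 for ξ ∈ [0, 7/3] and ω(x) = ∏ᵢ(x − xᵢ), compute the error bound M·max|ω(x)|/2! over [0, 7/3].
49*cosh(14/9)/162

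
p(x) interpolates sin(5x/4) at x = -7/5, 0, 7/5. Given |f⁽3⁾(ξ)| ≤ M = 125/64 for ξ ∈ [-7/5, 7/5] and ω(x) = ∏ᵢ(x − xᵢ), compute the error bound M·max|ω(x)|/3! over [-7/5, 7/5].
343*sqrt(3)/1728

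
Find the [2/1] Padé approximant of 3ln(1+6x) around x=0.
18*x*(x + 1)/(4*x + 1)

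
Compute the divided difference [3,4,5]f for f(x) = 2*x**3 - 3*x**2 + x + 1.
21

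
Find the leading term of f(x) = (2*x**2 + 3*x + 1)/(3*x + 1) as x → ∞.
2*x/3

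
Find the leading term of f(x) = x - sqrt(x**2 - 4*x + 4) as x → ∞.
2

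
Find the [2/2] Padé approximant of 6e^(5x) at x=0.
(25*x**2/2 + 15*x + 6)/(25*x**2/12 - 5*x/2 + 1)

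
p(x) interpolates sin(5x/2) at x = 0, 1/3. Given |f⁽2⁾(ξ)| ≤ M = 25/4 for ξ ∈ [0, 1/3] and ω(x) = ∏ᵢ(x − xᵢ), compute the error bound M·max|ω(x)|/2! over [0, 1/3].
25/288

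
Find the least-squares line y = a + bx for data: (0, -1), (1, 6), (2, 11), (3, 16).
a = -2/5, b = 28/5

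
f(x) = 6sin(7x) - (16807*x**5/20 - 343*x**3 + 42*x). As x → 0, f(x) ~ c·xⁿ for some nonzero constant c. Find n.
7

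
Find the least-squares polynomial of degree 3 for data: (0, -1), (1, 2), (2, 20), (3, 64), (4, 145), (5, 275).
-65/63 + (-95/189)x + (439/252)x² + (203/108)x³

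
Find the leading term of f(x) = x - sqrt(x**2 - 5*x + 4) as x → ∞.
5/2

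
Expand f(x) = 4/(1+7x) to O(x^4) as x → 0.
4 - 28*x + 196*x**2 - 1372*x**3 + O(x**4)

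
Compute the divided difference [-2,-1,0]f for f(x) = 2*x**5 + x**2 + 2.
-29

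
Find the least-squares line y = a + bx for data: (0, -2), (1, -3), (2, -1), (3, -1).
a = -5/2, b = 1/2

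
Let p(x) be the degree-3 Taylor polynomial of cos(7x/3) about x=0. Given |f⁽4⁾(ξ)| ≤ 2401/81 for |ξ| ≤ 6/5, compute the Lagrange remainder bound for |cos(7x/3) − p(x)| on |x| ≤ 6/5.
4802/1875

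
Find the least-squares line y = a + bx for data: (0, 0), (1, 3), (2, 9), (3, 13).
a = -1/2, b = 9/2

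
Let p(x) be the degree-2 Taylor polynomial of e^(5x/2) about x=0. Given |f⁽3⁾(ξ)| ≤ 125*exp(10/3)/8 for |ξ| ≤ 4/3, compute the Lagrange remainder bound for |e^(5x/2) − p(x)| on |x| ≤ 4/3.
500*exp(10/3)/81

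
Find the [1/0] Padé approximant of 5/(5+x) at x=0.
1 - x/5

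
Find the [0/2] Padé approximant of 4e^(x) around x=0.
4/(x**2/2 - x + 1)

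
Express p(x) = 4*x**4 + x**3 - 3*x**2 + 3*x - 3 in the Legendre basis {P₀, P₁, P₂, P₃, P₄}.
(-16/5)P₀ + (18/5)P₁ + (2/7)P₂ + (2/5)P₃ + (32/35)P₄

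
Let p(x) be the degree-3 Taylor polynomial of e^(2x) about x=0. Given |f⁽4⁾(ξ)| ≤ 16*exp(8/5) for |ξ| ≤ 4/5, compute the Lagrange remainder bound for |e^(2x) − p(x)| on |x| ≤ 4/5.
512*exp(8/5)/1875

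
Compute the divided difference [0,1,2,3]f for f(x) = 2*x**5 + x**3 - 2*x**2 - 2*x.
51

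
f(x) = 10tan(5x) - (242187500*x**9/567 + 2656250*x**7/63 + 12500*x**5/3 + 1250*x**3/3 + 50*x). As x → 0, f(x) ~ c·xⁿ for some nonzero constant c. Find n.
11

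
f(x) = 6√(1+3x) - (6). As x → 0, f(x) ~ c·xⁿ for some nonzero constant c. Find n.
1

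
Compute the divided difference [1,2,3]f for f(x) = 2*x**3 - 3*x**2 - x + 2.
9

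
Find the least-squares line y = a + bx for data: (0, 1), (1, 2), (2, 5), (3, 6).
a = 4/5, b = 9/5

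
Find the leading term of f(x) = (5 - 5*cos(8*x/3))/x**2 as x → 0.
160/9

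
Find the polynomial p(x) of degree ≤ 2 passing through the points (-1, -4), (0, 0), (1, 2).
-x**2 + 3*x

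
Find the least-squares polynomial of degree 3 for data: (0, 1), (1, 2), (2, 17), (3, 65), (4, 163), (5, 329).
22/21 + (-5/9)x + (-137/84)x² + (107/36)x³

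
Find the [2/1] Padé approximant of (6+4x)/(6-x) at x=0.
(2*x/3 + 1)/(1 - x/6)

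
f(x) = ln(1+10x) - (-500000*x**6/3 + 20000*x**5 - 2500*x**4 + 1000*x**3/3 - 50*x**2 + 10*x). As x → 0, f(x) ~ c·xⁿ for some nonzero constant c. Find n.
7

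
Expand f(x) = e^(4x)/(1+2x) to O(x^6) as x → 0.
1 + 2*x + 4*x**2 + 8*x**3/3 + 16*x**4/3 - 32*x**5/15 + O(x**6)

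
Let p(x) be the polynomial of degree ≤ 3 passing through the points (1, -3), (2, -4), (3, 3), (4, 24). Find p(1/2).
-11/8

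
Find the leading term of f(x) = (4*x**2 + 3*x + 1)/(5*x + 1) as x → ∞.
4*x/5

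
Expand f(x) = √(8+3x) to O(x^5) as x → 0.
2*sqrt(2) + 3*sqrt(2)*x/8 - 9*sqrt(2)*x**2/256 + 27*sqrt(2)*x**3/4096 - 405*sqrt(2)*x**4/262144 + O(x**5)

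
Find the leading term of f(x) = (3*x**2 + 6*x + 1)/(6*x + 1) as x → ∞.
x/2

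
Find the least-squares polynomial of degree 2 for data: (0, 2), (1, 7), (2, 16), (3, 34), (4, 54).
69/35 + (137/70)x + (39/14)x²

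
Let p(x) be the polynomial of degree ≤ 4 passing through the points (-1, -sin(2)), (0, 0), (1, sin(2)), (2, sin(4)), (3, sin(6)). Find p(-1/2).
-105*sin(2)/128 + 7*sin(4)/32 - 5*sin(6)/128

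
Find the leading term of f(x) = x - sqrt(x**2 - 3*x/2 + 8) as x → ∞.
3/4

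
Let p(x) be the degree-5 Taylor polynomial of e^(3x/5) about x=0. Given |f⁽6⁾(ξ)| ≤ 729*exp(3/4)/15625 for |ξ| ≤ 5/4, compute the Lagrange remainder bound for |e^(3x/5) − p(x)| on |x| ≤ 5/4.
81*exp(3/4)/327680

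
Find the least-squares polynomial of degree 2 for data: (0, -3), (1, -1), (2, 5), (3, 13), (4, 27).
-101/35 + (-1/35)x + (13/7)x²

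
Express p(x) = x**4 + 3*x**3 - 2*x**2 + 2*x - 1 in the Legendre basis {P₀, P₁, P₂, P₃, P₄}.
(-22/15)P₀ + (19/5)P₁ + (-16/21)P₂ + (6/5)P₃ + (8/35)P₄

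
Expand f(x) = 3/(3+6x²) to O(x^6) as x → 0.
1 - 2*x**2 + 4*x**4 + O(x**6)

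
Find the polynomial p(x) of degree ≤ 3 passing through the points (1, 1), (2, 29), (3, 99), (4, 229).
3*x**3 + 3*x**2 - 2*x - 3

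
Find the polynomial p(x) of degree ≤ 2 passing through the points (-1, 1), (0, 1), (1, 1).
1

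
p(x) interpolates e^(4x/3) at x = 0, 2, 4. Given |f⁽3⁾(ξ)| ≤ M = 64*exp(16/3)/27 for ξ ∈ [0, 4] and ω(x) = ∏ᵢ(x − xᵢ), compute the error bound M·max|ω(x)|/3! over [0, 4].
512*sqrt(3)*exp(16/3)/729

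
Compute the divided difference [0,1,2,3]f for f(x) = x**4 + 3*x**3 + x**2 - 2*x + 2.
9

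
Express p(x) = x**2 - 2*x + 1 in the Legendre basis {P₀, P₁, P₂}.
(4/3)P₀ + (-2)P₁ + (2/3)P₂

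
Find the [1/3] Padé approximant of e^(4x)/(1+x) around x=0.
1/(-8*x**3/3 + 4*x**2 - 3*x + 1)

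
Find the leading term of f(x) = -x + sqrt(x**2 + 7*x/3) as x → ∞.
7/6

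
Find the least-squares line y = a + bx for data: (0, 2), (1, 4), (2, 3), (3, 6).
a = 21/10, b = 11/10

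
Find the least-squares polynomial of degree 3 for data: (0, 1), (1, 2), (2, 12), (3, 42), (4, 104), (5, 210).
121/126 + (587/756)x + (-197/126)x² + (211/108)x³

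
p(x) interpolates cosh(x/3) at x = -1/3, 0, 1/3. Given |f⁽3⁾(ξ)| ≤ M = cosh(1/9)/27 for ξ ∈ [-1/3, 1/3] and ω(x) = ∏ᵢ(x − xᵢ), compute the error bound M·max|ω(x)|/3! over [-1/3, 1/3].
sqrt(3)*cosh(1/9)/19683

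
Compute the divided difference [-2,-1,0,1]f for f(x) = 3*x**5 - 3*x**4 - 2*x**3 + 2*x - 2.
19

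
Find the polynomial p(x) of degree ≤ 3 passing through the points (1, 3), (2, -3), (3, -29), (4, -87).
-2*x**3 + 2*x**2 + 2*x + 1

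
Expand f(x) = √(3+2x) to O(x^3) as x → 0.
sqrt(3) + sqrt(3)*x/3 - sqrt(3)*x**2/18 + O(x**3)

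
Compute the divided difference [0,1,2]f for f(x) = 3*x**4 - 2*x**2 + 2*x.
19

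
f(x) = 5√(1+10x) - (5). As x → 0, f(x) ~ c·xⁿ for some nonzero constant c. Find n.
1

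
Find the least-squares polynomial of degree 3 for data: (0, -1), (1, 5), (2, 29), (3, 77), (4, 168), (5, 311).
-151/126 + (391/108)x + (79/63)x² + (227/108)x³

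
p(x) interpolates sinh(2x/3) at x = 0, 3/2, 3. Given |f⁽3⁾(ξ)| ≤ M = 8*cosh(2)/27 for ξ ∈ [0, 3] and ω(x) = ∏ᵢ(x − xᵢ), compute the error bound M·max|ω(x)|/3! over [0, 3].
sqrt(3)*cosh(2)/27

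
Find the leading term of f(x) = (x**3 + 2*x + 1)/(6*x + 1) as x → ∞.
x**2/6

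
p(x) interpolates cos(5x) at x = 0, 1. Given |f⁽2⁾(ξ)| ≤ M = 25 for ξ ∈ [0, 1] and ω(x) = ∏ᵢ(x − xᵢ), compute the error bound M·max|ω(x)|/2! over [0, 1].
25/8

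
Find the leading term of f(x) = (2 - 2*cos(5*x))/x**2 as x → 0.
25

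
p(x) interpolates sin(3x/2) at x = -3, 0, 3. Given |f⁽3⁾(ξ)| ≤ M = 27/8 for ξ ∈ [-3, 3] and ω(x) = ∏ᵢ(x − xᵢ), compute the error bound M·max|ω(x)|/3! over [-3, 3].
27*sqrt(3)/8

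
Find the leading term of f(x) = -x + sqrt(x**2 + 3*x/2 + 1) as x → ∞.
3/4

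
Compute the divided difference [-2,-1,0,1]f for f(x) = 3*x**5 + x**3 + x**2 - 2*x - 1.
16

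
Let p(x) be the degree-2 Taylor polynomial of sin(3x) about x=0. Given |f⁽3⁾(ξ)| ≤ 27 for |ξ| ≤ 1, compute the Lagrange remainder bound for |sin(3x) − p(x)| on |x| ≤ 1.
9/2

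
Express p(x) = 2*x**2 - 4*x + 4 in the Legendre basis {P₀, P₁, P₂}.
(14/3)P₀ + (-4)P₁ + (4/3)P₂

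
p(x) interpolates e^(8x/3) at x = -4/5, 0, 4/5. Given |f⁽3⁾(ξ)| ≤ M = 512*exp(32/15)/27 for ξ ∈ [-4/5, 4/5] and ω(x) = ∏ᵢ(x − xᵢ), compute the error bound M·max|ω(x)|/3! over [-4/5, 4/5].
32768*sqrt(3)*exp(32/15)/91125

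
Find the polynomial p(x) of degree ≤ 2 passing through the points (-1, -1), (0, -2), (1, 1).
2*x**2 + x - 2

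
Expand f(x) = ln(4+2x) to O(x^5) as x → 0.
log(4) + x/2 - x**2/8 + x**3/24 - x**4/64 + O(x**5)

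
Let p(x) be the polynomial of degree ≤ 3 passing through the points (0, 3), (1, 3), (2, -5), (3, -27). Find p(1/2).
29/8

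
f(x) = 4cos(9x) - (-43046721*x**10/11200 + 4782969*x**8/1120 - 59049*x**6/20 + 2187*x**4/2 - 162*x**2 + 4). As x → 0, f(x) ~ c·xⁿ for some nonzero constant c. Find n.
12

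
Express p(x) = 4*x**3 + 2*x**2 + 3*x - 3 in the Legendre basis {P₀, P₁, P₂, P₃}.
(-7/3)P₀ + (27/5)P₁ + (4/3)P₂ + (8/5)P₃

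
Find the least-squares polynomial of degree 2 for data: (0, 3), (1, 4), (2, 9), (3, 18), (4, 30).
102/35 + (-22/35)x + (13/7)x²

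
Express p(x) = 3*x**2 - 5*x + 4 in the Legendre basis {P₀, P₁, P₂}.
(5)P₀ + (-5)P₁ + (2)P₂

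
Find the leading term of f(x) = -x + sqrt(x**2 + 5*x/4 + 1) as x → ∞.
5/8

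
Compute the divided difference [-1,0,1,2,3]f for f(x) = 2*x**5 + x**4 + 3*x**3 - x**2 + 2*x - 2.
11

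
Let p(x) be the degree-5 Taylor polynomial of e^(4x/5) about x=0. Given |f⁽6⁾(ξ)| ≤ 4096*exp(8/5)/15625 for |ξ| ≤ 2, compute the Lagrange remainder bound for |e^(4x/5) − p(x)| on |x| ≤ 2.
16384*exp(8/5)/703125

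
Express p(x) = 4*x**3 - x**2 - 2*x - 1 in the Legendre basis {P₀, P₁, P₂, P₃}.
(-4/3)P₀ + (2/5)P₁ + (-2/3)P₂ + (8/5)P₃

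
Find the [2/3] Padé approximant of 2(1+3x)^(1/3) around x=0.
(7*x**2 + 8*x + 2)/(-x**3/6 + 3*x**2/2 + 3*x + 1)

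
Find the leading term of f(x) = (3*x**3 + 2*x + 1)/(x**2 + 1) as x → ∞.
3*x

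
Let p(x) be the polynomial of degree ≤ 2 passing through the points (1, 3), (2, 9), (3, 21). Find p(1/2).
9/4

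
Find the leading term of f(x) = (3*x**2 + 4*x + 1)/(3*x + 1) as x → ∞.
x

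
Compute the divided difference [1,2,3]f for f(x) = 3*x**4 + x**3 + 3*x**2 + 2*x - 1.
84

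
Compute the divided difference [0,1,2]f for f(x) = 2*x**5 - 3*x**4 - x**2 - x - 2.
8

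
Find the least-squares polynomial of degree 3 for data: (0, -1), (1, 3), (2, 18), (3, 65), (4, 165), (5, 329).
-43/63 + (829/378)x + (-305/126)x² + (82/27)x³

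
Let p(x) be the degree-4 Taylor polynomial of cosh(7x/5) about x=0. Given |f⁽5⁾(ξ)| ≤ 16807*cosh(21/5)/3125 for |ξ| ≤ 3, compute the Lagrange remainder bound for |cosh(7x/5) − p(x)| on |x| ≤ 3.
1361367*cosh(21/5)/125000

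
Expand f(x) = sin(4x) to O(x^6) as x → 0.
4*x - 32*x**3/3 + 128*x**5/15 + O(x**6)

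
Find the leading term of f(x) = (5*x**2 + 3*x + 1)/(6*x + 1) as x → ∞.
5*x/6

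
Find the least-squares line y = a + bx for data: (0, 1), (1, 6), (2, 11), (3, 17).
a = 4/5, b = 53/10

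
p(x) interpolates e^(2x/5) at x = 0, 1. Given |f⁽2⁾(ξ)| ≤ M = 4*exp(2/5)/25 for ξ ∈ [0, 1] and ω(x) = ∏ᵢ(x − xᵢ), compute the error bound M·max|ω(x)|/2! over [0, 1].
exp(2/5)/50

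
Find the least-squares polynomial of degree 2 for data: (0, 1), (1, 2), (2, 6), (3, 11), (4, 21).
39/35 + (-37/70)x + (19/14)x²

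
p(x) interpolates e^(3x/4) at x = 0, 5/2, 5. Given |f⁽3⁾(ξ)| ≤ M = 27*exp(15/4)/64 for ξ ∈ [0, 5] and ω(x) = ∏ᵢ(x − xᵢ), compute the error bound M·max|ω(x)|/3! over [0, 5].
125*sqrt(3)*exp(15/4)/512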